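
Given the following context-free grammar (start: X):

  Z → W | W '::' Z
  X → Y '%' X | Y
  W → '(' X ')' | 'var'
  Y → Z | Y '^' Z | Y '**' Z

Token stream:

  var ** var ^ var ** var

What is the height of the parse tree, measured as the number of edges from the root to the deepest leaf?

7

[X [Y [Y [Y [Y [Z [W var]]] ** [Z [W var]]] ^ [Z [W var]]] ** [Z [W var]]]]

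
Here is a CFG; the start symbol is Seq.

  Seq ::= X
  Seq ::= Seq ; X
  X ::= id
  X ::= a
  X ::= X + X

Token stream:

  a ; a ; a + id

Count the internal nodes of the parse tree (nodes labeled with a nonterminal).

[Seq [Seq [Seq [X a]] ; [X a]] ; [X [X a] + [X id]]]

8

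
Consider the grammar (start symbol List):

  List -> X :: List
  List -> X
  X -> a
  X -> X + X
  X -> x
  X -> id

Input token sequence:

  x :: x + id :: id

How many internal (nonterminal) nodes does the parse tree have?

8

[List [X x] :: [List [X [X x] + [X id]] :: [List [X id]]]]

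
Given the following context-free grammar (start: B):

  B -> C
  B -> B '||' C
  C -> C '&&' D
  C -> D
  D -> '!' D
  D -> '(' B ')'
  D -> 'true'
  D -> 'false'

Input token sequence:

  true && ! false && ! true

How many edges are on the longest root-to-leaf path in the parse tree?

5

[B [C [C [C [D true]] && [D ! [D false]]] && [D ! [D true]]]]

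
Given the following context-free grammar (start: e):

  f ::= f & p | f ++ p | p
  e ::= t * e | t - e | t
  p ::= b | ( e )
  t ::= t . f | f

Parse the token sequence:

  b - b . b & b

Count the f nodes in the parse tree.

4

[e [t [f [p b]]] - [e [t [t [f [p b]]] . [f [f [p b]] & [p b]]]]]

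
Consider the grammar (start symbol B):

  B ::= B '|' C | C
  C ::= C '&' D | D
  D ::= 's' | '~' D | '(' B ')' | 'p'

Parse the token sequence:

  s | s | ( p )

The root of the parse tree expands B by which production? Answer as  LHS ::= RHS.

B ::= B '|' C

[B [B [B [C [D s]]] | [C [D s]]] | [C [D ( [B [C [D p]]] )]]]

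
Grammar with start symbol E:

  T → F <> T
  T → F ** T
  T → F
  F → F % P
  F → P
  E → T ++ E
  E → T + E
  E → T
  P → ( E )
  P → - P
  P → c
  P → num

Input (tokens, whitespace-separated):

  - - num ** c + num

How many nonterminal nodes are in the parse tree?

[E [T [F [P - [P - [P num]]]] ** [T [F [P c]]]] + [E [T [F [P num]]]]]

13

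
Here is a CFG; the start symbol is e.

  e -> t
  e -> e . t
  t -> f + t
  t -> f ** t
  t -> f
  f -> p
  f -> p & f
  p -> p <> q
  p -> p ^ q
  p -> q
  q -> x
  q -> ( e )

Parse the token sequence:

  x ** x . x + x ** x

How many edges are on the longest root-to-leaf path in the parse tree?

[e [e [t [f [p [q x]]] ** [t [f [p [q x]]]]]] . [t [f [p [q x]]] + [t [f [p [q x]]] ** [t [f [p [q x]]]]]]]

7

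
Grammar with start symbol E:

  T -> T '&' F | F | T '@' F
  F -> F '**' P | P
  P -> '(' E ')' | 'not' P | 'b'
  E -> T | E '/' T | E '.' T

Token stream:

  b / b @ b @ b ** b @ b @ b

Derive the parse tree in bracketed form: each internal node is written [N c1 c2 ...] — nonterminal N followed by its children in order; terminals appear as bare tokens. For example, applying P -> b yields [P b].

E
E / T
T / T
F / T
P / T
b / T
b / T @ F
b / T @ F @ F
b / T @ F @ F @ F
b / T @ F @ F @ F @ F
b / F @ F @ F @ F @ F
b / P @ F @ F @ F @ F
b / b @ F @ F @ F @ F
b / b @ P @ F @ F @ F
b / b @ b @ F @ F @ F
b / b @ b @ F ** P @ F @ F
b / b @ b @ P ** P @ F @ F
b / b @ b @ b ** P @ F @ F
b / b @ b @ b ** b @ F @ F
b / b @ b @ b ** b @ P @ F
b / b @ b @ b ** b @ b @ F
b / b @ b @ b ** b @ b @ P
b / b @ b @ b ** b @ b @ b

[E [E [T [F [P b]]]] / [T [T [T [T [T [F [P b]]] @ [F [P b]]] @ [F [F [P b]] ** [P b]]] @ [F [P b]]] @ [F [P b]]]]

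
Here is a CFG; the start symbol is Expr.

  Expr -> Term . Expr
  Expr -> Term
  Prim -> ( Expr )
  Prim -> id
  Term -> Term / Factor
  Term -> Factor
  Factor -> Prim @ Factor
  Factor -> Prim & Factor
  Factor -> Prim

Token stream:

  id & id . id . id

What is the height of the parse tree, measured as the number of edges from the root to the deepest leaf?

[Expr [Term [Factor [Prim id] & [Factor [Prim id]]]] . [Expr [Term [Factor [Prim id]]] . [Expr [Term [Factor [Prim id]]]]]]

6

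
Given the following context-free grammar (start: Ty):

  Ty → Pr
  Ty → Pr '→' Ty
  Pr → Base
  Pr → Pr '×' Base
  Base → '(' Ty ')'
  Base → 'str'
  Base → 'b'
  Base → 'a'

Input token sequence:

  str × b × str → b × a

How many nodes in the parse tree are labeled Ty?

2

[Ty [Pr [Pr [Pr [Base str]] × [Base b]] × [Base str]] → [Ty [Pr [Pr [Base b]] × [Base a]]]]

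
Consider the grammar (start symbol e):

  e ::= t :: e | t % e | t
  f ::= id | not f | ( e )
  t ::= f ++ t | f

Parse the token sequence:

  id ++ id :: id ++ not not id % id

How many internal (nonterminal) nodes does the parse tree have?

15

[e [t [f id] ++ [t [f id]]] :: [e [t [f id] ++ [t [f not [f not [f id]]]]] % [e [t [f id]]]]]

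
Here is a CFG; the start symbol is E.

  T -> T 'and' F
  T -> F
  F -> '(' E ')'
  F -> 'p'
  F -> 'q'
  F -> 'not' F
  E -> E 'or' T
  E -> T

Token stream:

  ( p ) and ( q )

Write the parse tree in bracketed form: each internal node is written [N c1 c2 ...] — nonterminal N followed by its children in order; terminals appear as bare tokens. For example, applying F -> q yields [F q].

[E [T [T [F ( [E [T [F p]]] )]] and [F ( [E [T [F q]]] )]]]

E
T
T and F
F and F
( E ) and F
( T ) and F
( F ) and F
( p ) and F
( p ) and ( E )
( p ) and ( T )
( p ) and ( F )
( p ) and ( q )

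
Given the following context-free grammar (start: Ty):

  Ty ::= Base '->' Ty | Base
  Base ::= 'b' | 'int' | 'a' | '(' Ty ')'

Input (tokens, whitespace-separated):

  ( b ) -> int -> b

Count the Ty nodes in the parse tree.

4

[Ty [Base ( [Ty [Base b]] )] -> [Ty [Base int] -> [Ty [Base b]]]]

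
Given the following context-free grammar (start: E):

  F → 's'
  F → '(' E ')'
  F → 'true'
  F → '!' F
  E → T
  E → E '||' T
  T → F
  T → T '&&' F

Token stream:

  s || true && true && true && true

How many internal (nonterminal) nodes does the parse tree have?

12

[E [E [T [F s]]] || [T [T [T [T [F true]] && [F true]] && [F true]] && [F true]]]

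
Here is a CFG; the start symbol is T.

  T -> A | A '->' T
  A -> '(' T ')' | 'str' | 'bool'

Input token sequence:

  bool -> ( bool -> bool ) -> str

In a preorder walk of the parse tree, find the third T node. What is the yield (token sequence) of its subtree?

[T [A bool] -> [T [A ( [T [A bool] -> [T [A bool]]] )] -> [T [A str]]]]

bool -> bool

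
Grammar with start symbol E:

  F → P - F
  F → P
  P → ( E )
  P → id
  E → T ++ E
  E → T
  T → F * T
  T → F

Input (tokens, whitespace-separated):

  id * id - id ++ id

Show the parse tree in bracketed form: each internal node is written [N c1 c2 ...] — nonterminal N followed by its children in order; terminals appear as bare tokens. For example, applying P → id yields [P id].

[E [T [F [P id]] * [T [F [P id] - [F [P id]]]]] ++ [E [T [F [P id]]]]]

E
T ++ E
F * T ++ E
P * T ++ E
id * T ++ E
id * F ++ E
id * P - F ++ E
id * id - F ++ E
id * id - P ++ E
id * id - id ++ E
id * id - id ++ T
id * id - id ++ F
id * id - id ++ P
id * id - id ++ id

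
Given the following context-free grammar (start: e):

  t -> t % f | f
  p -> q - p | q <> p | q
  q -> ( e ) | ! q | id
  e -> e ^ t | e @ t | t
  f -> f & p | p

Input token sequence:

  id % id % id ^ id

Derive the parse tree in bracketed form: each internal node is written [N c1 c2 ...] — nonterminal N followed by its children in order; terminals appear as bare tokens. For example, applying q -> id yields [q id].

[e [e [t [t [t [f [p [q id]]]] % [f [p [q id]]]] % [f [p [q id]]]]] ^ [t [f [p [q id]]]]]

e
e ^ t
t ^ t
t % f ^ t
t % f % f ^ t
f % f % f ^ t
p % f % f ^ t
q % f % f ^ t
id % f % f ^ t
id % p % f ^ t
id % q % f ^ t
id % id % f ^ t
id % id % p ^ t
id % id % q ^ t
id % id % id ^ t
id % id % id ^ f
id % id % id ^ p
id % id % id ^ q
id % id % id ^ id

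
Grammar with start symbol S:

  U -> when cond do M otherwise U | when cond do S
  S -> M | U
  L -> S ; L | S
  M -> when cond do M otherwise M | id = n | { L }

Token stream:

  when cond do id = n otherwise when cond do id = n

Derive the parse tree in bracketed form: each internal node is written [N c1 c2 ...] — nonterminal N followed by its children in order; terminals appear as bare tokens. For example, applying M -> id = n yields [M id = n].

S
U
when cond do M otherwise U
when cond do id = n otherwise U
when cond do id = n otherwise when cond do S
when cond do id = n otherwise when cond do M
when cond do id = n otherwise when cond do id = n

[S [U when cond do [M id = n] otherwise [U when cond do [S [M id = n]]]]]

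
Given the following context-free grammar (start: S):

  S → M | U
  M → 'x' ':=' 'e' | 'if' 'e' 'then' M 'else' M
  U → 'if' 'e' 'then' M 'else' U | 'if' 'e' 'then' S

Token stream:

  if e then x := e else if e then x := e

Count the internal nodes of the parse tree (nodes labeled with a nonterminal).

[S [U if e then [M x := e] else [U if e then [S [M x := e]]]]]

6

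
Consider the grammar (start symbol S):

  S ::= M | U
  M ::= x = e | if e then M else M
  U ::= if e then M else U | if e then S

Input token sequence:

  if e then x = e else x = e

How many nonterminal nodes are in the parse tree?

4

[S [M if e then [M x = e] else [M x = e]]]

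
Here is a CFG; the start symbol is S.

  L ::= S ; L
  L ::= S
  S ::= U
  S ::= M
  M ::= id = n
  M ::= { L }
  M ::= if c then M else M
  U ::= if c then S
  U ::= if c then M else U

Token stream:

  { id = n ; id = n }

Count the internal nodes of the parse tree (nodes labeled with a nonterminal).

8

[S [M { [L [S [M id = n]] ; [L [S [M id = n]]]] }]]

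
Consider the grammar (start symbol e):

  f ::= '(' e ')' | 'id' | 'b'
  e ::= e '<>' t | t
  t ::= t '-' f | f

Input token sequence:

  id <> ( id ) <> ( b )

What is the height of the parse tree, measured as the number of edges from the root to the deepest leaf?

[e [e [e [t [f id]]] <> [t [f ( [e [t [f id]]] )]]] <> [t [f ( [e [t [f b]]] )]]]

7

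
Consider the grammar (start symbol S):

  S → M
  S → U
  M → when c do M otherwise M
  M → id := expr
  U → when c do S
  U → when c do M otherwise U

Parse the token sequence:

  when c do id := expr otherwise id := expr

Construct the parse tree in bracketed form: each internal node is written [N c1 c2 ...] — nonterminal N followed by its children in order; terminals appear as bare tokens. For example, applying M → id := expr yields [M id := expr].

[S [M when c do [M id := expr] otherwise [M id := expr]]]

S
M
when c do M otherwise M
when c do id := expr otherwise M
when c do id := expr otherwise id := expr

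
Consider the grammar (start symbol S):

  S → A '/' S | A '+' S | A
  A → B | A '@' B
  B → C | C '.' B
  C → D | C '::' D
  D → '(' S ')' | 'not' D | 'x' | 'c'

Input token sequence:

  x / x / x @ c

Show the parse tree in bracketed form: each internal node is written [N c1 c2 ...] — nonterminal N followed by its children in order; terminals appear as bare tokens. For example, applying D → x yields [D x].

S
A / S
B / S
C / S
D / S
x / S
x / A / S
x / B / S
x / C / S
x / D / S
x / x / S
x / x / A
x / x / A @ B
x / x / B @ B
x / x / C @ B
x / x / D @ B
x / x / x @ B
x / x / x @ C
x / x / x @ D
x / x / x @ c

[S [A [B [C [D x]]]] / [S [A [B [C [D x]]]] / [S [A [A [B [C [D x]]]] @ [B [C [D c]]]]]]]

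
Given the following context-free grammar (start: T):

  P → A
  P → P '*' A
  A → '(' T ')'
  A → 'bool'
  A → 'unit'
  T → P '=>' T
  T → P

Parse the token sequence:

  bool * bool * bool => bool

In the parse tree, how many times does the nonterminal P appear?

[T [P [P [P [A bool]] * [A bool]] * [A bool]] => [T [P [A bool]]]]

4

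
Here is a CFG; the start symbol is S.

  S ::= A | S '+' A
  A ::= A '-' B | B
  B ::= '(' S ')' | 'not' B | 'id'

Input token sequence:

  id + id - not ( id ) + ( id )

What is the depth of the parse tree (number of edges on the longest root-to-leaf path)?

[S [S [S [A [B id]]] + [A [A [B id]] - [B not [B ( [S [A [B id]]] )]]]] + [A [B ( [S [A [B id]]] )]]]

8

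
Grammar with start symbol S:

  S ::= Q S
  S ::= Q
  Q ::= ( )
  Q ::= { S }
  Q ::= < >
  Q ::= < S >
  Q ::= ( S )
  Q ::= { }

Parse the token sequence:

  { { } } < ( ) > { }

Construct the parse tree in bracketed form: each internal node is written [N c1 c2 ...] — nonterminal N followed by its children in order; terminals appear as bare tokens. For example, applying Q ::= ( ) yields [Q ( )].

[S [Q { [S [Q { }]] }] [S [Q < [S [Q ( )]] >] [S [Q { }]]]]

S
Q S
{ S } S
{ Q } S
{ { } } S
{ { } } Q S
{ { } } < S > S
{ { } } < Q > S
{ { } } < ( ) > S
{ { } } < ( ) > Q
{ { } } < ( ) > { }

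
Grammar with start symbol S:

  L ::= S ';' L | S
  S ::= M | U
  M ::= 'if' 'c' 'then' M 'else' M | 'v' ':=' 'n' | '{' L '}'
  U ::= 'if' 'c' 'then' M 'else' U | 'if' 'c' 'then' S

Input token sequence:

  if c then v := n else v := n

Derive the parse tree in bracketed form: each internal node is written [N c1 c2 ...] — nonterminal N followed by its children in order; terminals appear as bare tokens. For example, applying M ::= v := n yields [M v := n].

[S [M if c then [M v := n] else [M v := n]]]

S
M
if c then M else M
if c then v := n else M
if c then v := n else v := n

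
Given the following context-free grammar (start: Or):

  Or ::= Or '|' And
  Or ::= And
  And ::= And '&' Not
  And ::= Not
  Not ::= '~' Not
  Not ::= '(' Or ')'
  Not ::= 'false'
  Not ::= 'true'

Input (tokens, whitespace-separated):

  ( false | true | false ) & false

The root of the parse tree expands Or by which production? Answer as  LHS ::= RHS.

[Or [And [And [Not ( [Or [Or [Or [And [Not false]]] | [And [Not true]]] | [And [Not false]]] )]] & [Not false]]]

Or ::= And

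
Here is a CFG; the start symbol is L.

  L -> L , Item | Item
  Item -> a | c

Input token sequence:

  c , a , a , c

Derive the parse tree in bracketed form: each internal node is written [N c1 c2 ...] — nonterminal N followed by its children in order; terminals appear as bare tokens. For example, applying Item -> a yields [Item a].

L
L , Item
L , Item , Item
L , Item , Item , Item
Item , Item , Item , Item
c , Item , Item , Item
c , a , Item , Item
c , a , a , Item
c , a , a , c

[L [L [L [L [Item c]] , [Item a]] , [Item a]] , [Item c]]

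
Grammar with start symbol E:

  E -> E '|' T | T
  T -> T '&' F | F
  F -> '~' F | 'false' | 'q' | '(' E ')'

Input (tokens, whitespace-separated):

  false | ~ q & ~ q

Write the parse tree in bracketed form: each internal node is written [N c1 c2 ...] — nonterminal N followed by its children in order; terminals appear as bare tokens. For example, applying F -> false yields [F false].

E
E | T
T | T
F | T
false | T
false | T & F
false | F & F
false | ~ F & F
false | ~ q & F
false | ~ q & ~ F
false | ~ q & ~ q

[E [E [T [F false]]] | [T [T [F ~ [F q]]] & [F ~ [F q]]]]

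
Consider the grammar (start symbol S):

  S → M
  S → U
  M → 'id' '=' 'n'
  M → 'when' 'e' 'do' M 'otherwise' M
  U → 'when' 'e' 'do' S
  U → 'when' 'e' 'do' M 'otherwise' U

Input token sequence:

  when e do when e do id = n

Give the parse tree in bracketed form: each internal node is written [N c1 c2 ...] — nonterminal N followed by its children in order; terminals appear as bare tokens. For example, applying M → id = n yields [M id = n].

S
U
when e do S
when e do U
when e do when e do S
when e do when e do M
when e do when e do id = n

[S [U when e do [S [U when e do [S [M id = n]]]]]]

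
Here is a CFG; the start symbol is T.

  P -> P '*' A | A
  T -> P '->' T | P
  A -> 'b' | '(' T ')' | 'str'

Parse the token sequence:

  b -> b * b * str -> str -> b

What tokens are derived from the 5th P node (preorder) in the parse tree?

str

[T [P [A b]] -> [T [P [P [P [A b]] * [A b]] * [A str]] -> [T [P [A str]] -> [T [P [A b]]]]]]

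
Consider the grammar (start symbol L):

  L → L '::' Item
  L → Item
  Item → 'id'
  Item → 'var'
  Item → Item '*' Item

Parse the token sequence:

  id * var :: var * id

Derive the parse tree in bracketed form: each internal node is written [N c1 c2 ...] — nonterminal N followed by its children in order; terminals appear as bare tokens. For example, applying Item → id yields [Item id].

[L [L [Item [Item id] * [Item var]]] :: [Item [Item var] * [Item id]]]

L
L :: Item
Item :: Item
Item * Item :: Item
id * Item :: Item
id * var :: Item
id * var :: Item * Item
id * var :: var * Item
id * var :: var * id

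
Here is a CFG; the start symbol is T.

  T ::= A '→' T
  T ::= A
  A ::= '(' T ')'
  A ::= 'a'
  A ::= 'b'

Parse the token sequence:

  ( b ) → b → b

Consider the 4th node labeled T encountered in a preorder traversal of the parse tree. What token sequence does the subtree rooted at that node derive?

[T [A ( [T [A b]] )] → [T [A b] → [T [A b]]]]

b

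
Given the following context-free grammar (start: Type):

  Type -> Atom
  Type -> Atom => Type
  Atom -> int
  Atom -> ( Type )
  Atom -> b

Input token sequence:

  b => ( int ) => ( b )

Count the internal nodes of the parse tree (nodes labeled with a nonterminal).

10

[Type [Atom b] => [Type [Atom ( [Type [Atom int]] )] => [Type [Atom ( [Type [Atom b]] )]]]]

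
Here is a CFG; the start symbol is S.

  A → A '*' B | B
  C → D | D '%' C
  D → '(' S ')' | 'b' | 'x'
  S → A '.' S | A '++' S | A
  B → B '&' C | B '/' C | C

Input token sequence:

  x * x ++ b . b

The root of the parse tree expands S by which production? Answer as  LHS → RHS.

S → A '++' S

[S [A [A [B [C [D x]]]] * [B [C [D x]]]] ++ [S [A [B [C [D b]]]] . [S [A [B [C [D b]]]]]]]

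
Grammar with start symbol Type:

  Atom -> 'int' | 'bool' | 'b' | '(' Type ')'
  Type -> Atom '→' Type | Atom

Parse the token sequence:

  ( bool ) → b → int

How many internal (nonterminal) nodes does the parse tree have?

8

[Type [Atom ( [Type [Atom bool]] )] → [Type [Atom b] → [Type [Atom int]]]]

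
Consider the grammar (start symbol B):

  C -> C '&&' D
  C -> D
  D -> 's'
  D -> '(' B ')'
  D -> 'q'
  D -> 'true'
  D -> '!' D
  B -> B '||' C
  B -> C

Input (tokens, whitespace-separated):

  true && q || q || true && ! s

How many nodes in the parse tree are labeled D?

6

[B [B [B [C [C [D true]] && [D q]]] || [C [D q]]] || [C [C [D true]] && [D ! [D s]]]]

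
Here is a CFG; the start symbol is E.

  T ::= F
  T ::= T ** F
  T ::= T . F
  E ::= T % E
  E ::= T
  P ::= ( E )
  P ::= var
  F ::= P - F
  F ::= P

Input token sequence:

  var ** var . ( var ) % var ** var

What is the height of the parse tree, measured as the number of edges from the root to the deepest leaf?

8

[E [T [T [T [F [P var]]] ** [F [P var]]] . [F [P ( [E [T [F [P var]]]] )]]] % [E [T [T [F [P var]]] ** [F [P var]]]]]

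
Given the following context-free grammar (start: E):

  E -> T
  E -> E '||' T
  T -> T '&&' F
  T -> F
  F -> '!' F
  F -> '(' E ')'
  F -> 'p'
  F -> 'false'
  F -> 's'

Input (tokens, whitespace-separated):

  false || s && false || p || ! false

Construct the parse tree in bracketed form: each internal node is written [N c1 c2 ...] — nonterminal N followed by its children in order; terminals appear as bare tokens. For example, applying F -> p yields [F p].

[E [E [E [E [T [F false]]] || [T [T [F s]] && [F false]]] || [T [F p]]] || [T [F ! [F false]]]]

E
E || T
E || T || T
E || T || T || T
T || T || T || T
F || T || T || T
false || T || T || T
false || T && F || T || T
false || F && F || T || T
false || s && F || T || T
false || s && false || T || T
false || s && false || F || T
false || s && false || p || T
false || s && false || p || F
false || s && false || p || ! F
false || s && false || p || ! false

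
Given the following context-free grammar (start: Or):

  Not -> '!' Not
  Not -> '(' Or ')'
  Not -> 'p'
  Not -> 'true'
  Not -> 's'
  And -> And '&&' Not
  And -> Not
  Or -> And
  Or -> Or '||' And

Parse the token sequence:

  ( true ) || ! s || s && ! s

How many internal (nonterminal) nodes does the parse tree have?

16

[Or [Or [Or [And [Not ( [Or [And [Not true]]] )]]] || [And [Not ! [Not s]]]] || [And [And [Not s]] && [Not ! [Not s]]]]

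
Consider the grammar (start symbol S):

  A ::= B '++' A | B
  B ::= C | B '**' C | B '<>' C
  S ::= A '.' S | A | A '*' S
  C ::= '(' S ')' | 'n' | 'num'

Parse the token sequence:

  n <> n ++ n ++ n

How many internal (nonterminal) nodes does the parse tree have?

[S [A [B [B [C n]] <> [C n]] ++ [A [B [C n]] ++ [A [B [C n]]]]]]

12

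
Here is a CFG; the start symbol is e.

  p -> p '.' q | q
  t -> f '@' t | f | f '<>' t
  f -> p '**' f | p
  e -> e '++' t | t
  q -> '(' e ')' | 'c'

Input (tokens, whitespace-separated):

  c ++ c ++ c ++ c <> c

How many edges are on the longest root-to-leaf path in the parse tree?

8

[e [e [e [e [t [f [p [q c]]]]] ++ [t [f [p [q c]]]]] ++ [t [f [p [q c]]]]] ++ [t [f [p [q c]]] <> [t [f [p [q c]]]]]]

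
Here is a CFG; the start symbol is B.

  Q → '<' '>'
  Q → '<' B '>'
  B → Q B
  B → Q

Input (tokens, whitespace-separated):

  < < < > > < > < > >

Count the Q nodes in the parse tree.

5

[B [Q < [B [Q < [B [Q < >]] >] [B [Q < >] [B [Q < >]]]] >]]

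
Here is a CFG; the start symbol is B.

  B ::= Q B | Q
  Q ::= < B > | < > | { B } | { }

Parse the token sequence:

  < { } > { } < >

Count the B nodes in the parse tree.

4

[B [Q < [B [Q { }]] >] [B [Q { }] [B [Q < >]]]]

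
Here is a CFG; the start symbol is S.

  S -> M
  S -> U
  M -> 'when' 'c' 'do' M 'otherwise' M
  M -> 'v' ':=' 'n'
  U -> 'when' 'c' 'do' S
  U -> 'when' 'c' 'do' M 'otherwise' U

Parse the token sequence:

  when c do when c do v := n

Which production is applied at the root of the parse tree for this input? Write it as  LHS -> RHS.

S -> U

[S [U when c do [S [U when c do [S [M v := n]]]]]]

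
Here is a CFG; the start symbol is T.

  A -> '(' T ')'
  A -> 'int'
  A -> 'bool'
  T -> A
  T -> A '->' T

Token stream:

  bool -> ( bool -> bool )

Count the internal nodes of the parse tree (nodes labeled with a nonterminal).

8

[T [A bool] -> [T [A ( [T [A bool] -> [T [A bool]]] )]]]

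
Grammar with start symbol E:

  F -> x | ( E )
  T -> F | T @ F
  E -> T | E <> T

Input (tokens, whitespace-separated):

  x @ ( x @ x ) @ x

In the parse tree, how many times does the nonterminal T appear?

5

[E [T [T [T [F x]] @ [F ( [E [T [T [F x]] @ [F x]]] )]] @ [F x]]]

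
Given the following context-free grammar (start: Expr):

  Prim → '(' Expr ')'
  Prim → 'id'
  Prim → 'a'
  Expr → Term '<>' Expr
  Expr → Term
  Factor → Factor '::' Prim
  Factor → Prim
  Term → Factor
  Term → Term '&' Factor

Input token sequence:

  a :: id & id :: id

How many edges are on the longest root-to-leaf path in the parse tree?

6

[Expr [Term [Term [Factor [Factor [Prim a]] :: [Prim id]]] & [Factor [Factor [Prim id]] :: [Prim id]]]]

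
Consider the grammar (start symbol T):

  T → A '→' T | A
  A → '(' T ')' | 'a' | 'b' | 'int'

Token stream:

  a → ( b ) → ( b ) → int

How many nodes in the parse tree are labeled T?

[T [A a] → [T [A ( [T [A b]] )] → [T [A ( [T [A b]] )] → [T [A int]]]]]

6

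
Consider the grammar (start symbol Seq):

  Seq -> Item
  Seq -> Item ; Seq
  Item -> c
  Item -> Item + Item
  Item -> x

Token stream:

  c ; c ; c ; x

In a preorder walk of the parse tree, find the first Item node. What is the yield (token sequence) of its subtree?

c

[Seq [Item c] ; [Seq [Item c] ; [Seq [Item c] ; [Seq [Item x]]]]]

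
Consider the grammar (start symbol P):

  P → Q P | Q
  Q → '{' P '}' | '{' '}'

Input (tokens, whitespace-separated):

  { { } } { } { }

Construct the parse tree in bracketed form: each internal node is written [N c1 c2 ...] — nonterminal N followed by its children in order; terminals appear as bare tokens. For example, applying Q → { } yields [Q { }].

P
Q P
{ P } P
{ Q } P
{ { } } P
{ { } } Q P
{ { } } { } P
{ { } } { } Q
{ { } } { } { }

[P [Q { [P [Q { }]] }] [P [Q { }] [P [Q { }]]]]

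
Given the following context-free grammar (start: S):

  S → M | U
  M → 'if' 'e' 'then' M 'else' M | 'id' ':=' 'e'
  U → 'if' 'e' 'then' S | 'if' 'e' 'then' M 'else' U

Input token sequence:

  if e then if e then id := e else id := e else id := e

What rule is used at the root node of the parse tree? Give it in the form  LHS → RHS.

[S [M if e then [M if e then [M id := e] else [M id := e]] else [M id := e]]]

S → M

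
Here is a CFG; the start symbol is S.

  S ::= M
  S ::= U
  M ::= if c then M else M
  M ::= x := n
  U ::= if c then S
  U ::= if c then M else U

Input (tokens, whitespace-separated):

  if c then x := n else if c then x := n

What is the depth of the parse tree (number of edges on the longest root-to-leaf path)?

5

[S [U if c then [M x := n] else [U if c then [S [M x := n]]]]]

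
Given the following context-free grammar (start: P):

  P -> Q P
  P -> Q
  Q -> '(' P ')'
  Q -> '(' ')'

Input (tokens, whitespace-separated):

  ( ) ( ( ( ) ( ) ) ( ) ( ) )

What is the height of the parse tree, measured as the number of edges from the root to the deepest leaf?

[P [Q ( )] [P [Q ( [P [Q ( [P [Q ( )] [P [Q ( )]]] )] [P [Q ( )] [P [Q ( )]]]] )]]]

8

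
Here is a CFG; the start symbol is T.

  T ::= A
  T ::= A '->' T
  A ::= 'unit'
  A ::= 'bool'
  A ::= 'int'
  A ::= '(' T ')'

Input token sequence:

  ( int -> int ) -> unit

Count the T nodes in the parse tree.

4

[T [A ( [T [A int] -> [T [A int]]] )] -> [T [A unit]]]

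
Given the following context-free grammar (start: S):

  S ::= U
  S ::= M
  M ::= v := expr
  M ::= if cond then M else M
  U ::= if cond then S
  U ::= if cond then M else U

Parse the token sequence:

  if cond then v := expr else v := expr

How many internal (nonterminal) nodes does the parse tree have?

[S [M if cond then [M v := expr] else [M v := expr]]]

4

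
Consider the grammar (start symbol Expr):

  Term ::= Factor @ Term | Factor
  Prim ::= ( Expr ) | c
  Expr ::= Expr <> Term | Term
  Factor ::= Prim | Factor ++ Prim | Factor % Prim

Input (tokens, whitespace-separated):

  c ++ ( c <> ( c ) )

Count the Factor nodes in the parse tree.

5

[Expr [Term [Factor [Factor [Prim c]] ++ [Prim ( [Expr [Expr [Term [Factor [Prim c]]]] <> [Term [Factor [Prim ( [Expr [Term [Factor [Prim c]]]] )]]]] )]]]]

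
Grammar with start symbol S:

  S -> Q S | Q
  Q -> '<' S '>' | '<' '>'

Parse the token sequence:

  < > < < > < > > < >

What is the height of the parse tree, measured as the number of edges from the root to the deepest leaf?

[S [Q < >] [S [Q < [S [Q < >] [S [Q < >]]] >] [S [Q < >]]]]

6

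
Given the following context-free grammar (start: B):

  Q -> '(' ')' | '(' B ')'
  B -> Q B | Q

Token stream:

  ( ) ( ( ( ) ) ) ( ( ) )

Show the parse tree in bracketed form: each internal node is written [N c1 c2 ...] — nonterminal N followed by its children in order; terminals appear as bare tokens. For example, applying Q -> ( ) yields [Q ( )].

B
Q B
( ) B
( ) Q B
( ) ( B ) B
( ) ( Q ) B
( ) ( ( B ) ) B
( ) ( ( Q ) ) B
( ) ( ( ( ) ) ) B
( ) ( ( ( ) ) ) Q
( ) ( ( ( ) ) ) ( B )
( ) ( ( ( ) ) ) ( Q )
( ) ( ( ( ) ) ) ( ( ) )

[B [Q ( )] [B [Q ( [B [Q ( [B [Q ( )]] )]] )] [B [Q ( [B [Q ( )]] )]]]]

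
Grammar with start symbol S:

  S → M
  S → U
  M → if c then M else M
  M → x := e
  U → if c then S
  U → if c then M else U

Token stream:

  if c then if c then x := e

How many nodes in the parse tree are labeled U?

2

[S [U if c then [S [U if c then [S [M x := e]]]]]]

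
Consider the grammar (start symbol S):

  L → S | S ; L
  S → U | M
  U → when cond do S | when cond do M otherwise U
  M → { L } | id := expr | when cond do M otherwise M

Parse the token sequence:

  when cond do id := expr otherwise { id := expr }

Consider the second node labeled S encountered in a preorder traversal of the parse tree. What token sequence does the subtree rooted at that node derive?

[S [M when cond do [M id := expr] otherwise [M { [L [S [M id := expr]]] }]]]

id := expr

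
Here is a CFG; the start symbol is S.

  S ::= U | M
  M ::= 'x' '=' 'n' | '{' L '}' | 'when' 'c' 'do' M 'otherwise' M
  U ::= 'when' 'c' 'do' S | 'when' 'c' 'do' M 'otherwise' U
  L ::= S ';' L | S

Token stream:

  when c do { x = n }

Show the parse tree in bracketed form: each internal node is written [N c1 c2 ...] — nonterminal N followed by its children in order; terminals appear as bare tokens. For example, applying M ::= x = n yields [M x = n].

S
U
when c do S
when c do M
when c do { L }
when c do { S }
when c do { M }
when c do { x = n }

[S [U when c do [S [M { [L [S [M x = n]]] }]]]]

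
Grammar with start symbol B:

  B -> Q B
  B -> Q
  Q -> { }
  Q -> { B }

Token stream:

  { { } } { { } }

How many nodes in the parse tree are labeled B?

[B [Q { [B [Q { }]] }] [B [Q { [B [Q { }]] }]]]

4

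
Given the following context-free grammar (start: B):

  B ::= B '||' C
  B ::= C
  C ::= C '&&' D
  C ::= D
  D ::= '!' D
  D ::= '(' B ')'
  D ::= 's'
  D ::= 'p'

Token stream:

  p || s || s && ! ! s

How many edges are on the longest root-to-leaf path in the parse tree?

5

[B [B [B [C [D p]]] || [C [D s]]] || [C [C [D s]] && [D ! [D ! [D s]]]]]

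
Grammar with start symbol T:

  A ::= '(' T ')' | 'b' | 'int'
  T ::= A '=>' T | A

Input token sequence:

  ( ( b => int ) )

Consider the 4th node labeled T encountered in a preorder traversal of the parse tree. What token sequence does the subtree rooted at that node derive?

int

[T [A ( [T [A ( [T [A b] => [T [A int]]] )]] )]]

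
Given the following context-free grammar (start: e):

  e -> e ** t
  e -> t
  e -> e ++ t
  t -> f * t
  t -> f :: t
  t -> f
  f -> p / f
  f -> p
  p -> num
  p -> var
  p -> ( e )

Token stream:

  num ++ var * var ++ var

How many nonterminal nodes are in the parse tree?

[e [e [e [t [f [p num]]]] ++ [t [f [p var]] * [t [f [p var]]]]] ++ [t [f [p var]]]]

15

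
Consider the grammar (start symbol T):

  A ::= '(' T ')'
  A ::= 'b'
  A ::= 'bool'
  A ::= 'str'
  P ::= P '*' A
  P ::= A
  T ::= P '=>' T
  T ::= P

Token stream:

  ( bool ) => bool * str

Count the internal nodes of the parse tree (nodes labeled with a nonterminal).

[T [P [A ( [T [P [A bool]]] )]] => [T [P [P [A bool]] * [A str]]]]

11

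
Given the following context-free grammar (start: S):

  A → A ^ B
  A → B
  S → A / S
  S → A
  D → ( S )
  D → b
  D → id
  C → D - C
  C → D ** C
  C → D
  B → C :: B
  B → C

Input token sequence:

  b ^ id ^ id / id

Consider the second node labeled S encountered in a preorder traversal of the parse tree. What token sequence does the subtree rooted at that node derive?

id

[S [A [A [A [B [C [D b]]]] ^ [B [C [D id]]]] ^ [B [C [D id]]]] / [S [A [B [C [D id]]]]]]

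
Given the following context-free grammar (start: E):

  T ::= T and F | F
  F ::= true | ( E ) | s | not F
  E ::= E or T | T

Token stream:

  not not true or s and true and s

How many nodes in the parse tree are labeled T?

[E [E [T [F not [F not [F true]]]]] or [T [T [T [F s]] and [F true]] and [F s]]]

4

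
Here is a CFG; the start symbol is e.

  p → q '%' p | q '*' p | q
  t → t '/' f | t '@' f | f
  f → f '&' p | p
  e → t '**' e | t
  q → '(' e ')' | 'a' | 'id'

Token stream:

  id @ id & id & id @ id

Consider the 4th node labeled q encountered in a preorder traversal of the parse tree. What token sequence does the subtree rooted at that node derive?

id

[e [t [t [t [f [p [q id]]]] @ [f [f [f [p [q id]]] & [p [q id]]] & [p [q id]]]] @ [f [p [q id]]]]]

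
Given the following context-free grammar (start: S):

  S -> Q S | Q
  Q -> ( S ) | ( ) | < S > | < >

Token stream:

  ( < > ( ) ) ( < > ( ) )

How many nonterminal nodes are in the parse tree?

[S [Q ( [S [Q < >] [S [Q ( )]]] )] [S [Q ( [S [Q < >] [S [Q ( )]]] )]]]

12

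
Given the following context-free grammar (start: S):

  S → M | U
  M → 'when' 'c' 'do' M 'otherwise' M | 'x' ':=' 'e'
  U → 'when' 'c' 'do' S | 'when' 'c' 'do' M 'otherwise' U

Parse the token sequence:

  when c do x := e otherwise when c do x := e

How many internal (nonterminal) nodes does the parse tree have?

[S [U when c do [M x := e] otherwise [U when c do [S [M x := e]]]]]

6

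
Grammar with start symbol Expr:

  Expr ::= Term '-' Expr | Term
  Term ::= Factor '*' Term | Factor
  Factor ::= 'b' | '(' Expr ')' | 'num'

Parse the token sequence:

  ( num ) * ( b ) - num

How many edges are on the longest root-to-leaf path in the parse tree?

[Expr [Term [Factor ( [Expr [Term [Factor num]]] )] * [Term [Factor ( [Expr [Term [Factor b]]] )]]] - [Expr [Term [Factor num]]]]

7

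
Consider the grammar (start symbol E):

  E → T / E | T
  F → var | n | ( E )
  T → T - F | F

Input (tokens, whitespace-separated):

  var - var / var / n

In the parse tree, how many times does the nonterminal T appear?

[E [T [T [F var]] - [F var]] / [E [T [F var]] / [E [T [F n]]]]]

4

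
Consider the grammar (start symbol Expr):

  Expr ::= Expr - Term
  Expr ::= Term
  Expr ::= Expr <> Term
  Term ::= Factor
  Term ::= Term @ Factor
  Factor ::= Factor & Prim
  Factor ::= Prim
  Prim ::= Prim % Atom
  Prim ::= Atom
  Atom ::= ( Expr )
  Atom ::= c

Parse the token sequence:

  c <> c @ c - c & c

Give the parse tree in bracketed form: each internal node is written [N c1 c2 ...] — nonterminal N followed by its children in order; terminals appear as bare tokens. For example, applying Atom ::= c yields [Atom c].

Expr
Expr - Term
Expr <> Term - Term
Term <> Term - Term
Factor <> Term - Term
Prim <> Term - Term
Atom <> Term - Term
c <> Term - Term
c <> Term @ Factor - Term
c <> Factor @ Factor - Term
c <> Prim @ Factor - Term
c <> Atom @ Factor - Term
c <> c @ Factor - Term
c <> c @ Prim - Term
c <> c @ Atom - Term
c <> c @ c - Term
c <> c @ c - Factor
c <> c @ c - Factor & Prim
c <> c @ c - Prim & Prim
c <> c @ c - Atom & Prim
c <> c @ c - c & Prim
c <> c @ c - c & Atom
c <> c @ c - c & c

[Expr [Expr [Expr [Term [Factor [Prim [Atom c]]]]] <> [Term [Term [Factor [Prim [Atom c]]]] @ [Factor [Prim [Atom c]]]]] - [Term [Factor [Factor [Prim [Atom c]]] & [Prim [Atom c]]]]]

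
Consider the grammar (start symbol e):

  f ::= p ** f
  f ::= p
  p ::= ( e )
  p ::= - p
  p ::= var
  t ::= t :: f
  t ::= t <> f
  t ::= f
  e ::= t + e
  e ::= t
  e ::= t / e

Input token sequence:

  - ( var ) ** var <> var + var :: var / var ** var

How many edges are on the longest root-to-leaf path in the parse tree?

10

[e [t [t [f [p - [p ( [e [t [f [p var]]]] )]] ** [f [p var]]]] <> [f [p var]]] + [e [t [t [f [p var]]] :: [f [p var]]] / [e [t [f [p var] ** [f [p var]]]]]]]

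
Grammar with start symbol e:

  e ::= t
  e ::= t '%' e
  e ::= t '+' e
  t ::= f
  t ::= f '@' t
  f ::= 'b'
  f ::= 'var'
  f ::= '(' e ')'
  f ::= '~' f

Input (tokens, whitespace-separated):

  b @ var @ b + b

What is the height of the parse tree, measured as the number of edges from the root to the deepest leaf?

[e [t [f b] @ [t [f var] @ [t [f b]]]] + [e [t [f b]]]]

5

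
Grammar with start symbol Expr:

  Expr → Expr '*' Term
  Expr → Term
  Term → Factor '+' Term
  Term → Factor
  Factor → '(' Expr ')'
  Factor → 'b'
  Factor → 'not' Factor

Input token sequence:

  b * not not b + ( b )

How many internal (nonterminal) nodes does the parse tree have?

13

[Expr [Expr [Term [Factor b]]] * [Term [Factor not [Factor not [Factor b]]] + [Term [Factor ( [Expr [Term [Factor b]]] )]]]]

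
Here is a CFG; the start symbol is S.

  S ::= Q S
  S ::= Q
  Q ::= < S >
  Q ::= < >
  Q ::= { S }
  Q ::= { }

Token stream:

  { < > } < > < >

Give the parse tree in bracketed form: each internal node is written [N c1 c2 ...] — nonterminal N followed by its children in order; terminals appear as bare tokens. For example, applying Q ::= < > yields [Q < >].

[S [Q { [S [Q < >]] }] [S [Q < >] [S [Q < >]]]]

S
Q S
{ S } S
{ Q } S
{ < > } S
{ < > } Q S
{ < > } < > S
{ < > } < > Q
{ < > } < > < >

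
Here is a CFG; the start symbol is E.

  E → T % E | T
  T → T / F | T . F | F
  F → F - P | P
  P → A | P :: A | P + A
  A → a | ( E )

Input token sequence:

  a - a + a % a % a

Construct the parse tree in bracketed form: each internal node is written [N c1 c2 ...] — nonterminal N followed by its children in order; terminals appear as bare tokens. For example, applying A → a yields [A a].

[E [T [F [F [P [A a]]] - [P [P [A a]] + [A a]]]] % [E [T [F [P [A a]]]] % [E [T [F [P [A a]]]]]]]

E
T % E
F % E
F - P % E
P - P % E
A - P % E
a - P % E
a - P + A % E
a - A + A % E
a - a + A % E
a - a + a % E
a - a + a % T % E
a - a + a % F % E
a - a + a % P % E
a - a + a % A % E
a - a + a % a % E
a - a + a % a % T
a - a + a % a % F
a - a + a % a % P
a - a + a % a % A
a - a + a % a % a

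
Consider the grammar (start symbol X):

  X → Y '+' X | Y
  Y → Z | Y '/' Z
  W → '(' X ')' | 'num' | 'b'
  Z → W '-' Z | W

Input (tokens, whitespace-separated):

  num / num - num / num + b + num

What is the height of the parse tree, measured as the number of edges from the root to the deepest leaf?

[X [Y [Y [Y [Z [W num]]] / [Z [W num] - [Z [W num]]]] / [Z [W num]]] + [X [Y [Z [W b]]] + [X [Y [Z [W num]]]]]]

6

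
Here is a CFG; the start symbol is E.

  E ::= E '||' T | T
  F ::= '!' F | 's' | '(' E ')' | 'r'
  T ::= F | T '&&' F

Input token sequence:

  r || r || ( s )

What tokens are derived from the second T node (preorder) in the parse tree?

[E [E [E [T [F r]]] || [T [F r]]] || [T [F ( [E [T [F s]]] )]]]

r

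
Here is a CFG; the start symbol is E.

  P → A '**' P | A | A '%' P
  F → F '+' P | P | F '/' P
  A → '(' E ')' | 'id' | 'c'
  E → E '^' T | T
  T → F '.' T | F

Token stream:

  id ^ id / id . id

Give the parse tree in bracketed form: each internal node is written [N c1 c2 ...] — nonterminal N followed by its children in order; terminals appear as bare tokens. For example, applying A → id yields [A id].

[E [E [T [F [P [A id]]]]] ^ [T [F [F [P [A id]]] / [P [A id]]] . [T [F [P [A id]]]]]]

E
E ^ T
T ^ T
F ^ T
P ^ T
A ^ T
id ^ T
id ^ F . T
id ^ F / P . T
id ^ P / P . T
id ^ A / P . T
id ^ id / P . T
id ^ id / A . T
id ^ id / id . T
id ^ id / id . F
id ^ id / id . P
id ^ id / id . A
id ^ id / id . id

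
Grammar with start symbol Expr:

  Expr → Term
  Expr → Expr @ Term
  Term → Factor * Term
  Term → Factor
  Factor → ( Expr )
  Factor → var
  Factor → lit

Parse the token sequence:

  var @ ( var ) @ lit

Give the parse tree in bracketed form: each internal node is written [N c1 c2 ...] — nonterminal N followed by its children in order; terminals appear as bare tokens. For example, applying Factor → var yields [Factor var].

[Expr [Expr [Expr [Term [Factor var]]] @ [Term [Factor ( [Expr [Term [Factor var]]] )]]] @ [Term [Factor lit]]]

Expr
Expr @ Term
Expr @ Term @ Term
Term @ Term @ Term
Factor @ Term @ Term
var @ Term @ Term
var @ Factor @ Term
var @ ( Expr ) @ Term
var @ ( Term ) @ Term
var @ ( Factor ) @ Term
var @ ( var ) @ Term
var @ ( var ) @ Factor
var @ ( var ) @ lit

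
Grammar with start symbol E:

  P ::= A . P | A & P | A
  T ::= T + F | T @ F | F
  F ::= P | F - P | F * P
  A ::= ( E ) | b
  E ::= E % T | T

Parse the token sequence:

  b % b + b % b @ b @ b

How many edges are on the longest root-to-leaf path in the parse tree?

7

[E [E [E [T [F [P [A b]]]]] % [T [T [F [P [A b]]]] + [F [P [A b]]]]] % [T [T [T [F [P [A b]]]] @ [F [P [A b]]]] @ [F [P [A b]]]]]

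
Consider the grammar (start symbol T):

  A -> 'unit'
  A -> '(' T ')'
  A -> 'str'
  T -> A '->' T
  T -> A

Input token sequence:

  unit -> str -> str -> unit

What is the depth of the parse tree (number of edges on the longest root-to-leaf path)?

5

[T [A unit] -> [T [A str] -> [T [A str] -> [T [A unit]]]]]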